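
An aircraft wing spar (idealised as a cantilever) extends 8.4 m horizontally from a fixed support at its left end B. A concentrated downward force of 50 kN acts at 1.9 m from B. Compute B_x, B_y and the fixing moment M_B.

B_x = 0, B_y = 50.00 kN, M_B = 95.00 kN·m

ΣF_x = 0: B_x = 0.
ΣF_y = 0: B_y − 50 = 0 → B_y = 50.00 kN.
ΣM about B: M_B − 50·1.9 = 0 → M_B = 95.00 kN·m.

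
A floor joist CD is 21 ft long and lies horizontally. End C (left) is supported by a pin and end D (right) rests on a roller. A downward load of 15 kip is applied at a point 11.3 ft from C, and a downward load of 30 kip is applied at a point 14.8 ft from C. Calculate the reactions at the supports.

C_x = 0, C_y = 15.79 kip, D_y = 29.21 kip

ΣM about C: D_y·21 − 15·11.3 − 30·14.8 = 0 → D_y = 613.5/21 = 29.2143 ≈ 29.21 kip.
ΣF_y = 0: C_y + 29.2143 − 15 − 30 = 0 → C_y = 15.79 kip.
ΣF_x = 0: no horizontal applied forces, so C_x = 0.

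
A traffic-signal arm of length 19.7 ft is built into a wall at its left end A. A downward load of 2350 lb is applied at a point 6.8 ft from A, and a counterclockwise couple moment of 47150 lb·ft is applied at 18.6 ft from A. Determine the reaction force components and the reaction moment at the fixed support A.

ΣF_x = 0: A_x = 0.
ΣF_y = 0: A_y − 2350 = 0 → A_y = 2350 lb.
ΣM about A: M_A − 2350·6.8 + 47150 = 0 → M_A = -31170 lb·ft.

A_x = 0, A_y = 2350 lb, M_A = -31170 lb·ft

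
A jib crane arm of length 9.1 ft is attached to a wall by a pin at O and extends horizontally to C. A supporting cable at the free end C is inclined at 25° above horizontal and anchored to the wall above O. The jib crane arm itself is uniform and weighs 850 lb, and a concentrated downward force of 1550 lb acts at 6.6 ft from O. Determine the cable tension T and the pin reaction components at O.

T = 3666 lb, O_x = 3322 lb, O_y = 850.8 lb

ΣM about O: T·sin25°·9.1 − 850·4.55 − 1550·6.6 = 0 → T = 14097.5/(9.1·0.422618) = 3665.66 ≈ 3666 lb.
ΣF_x = 0: O_x − T·cos25° = 0 → O_x = 3665.66 × 0.906308 = 3322 lb.
ΣF_y = 0: O_y + T·sin25° − 850 − 1550 = 0 → O_y = 2400 − 3665.66 × 0.422618 = 850.8 lb.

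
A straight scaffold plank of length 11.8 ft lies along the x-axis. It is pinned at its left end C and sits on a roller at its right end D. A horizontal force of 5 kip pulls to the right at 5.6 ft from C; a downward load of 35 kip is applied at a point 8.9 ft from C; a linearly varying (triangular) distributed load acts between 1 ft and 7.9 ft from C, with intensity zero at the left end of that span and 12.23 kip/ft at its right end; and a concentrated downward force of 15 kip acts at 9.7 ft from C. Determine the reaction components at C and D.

Resultant of the triangular load: ½ × 12.23 × 6.9 = 42.1935 kip, acting at 5.6 ft from C (one-third of the span from the peak).
ΣM about C: D_y·11.8 − 35·8.9 − (½·12.23·6.9)·5.6 − 15·9.7 = 0 → D_y = 693.2836/11.8 = 58.7528 ≈ 58.75 kip.
ΣF_y = 0: C_y + 58.7528 − 35 − ½·12.23·6.9 − 15 = 0 → C_y = 33.44 kip.
ΣF_x = 0: C_x + 5 = 0 → C_x = -5.000 kip.

C_x = -5.000 kip, C_y = 33.44 kip, D_y = 58.75 kip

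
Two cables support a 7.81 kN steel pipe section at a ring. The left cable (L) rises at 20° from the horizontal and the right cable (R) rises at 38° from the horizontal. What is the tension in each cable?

ΣF_x = 0: −T_L·cos20° + T_R·cos38° = 0 → T_R = 1.19249·T_L.
ΣF_y = 0: T_L·sin20° + T_R·sin38° = 7.81.
Substitute: T_L·(0.34202 + 1.19249·0.615661) = 7.81 → T_L = 7.25709 ≈ 7.257 kN.
Then T_R = 1.19249 × 7.25709 = 8.654 kN.

T_L = 7.257 kN, T_R = 8.654 kN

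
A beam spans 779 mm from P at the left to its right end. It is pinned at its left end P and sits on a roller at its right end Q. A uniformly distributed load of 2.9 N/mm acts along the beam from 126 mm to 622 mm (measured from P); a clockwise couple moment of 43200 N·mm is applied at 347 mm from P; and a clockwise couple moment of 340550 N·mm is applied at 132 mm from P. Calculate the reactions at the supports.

P_x = 0, P_y = 255.2 N, Q_y = 1183 N

Resultant of the distributed load: 2.9 × 496 = 1438.4 N at 374 mm from P.
Moments about P: Q_y·779 − (2.9·496)·374 − 43200 − 340550 = 0 → Q_y = 921711.6/779 = 1183.2 ≈ 1183 N.
ΣF_y = 0: P_y + 1183.2 − 2.9·496 = 0 → P_y = 255.2 N.
ΣF_x = 0: no horizontal applied forces, so P_x = 0.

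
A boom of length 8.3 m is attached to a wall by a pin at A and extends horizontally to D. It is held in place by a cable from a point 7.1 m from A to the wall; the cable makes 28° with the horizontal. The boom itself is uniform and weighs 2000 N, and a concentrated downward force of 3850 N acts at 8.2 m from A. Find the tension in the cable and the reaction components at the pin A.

ΣM about A: T·sin28°·7.1 − 2000·4.15 − 3850·8.2 = 0 → T = 39870/(7.1·0.469472) = 11961.3 ≈ 11960 N.
ΣF_x = 0: A_x − T·cos28° = 0 → A_x = 11961.3 × 0.882948 = 10560 N.
ΣF_y = 0: A_y + T·sin28° − 2000 − 3850 = 0 → A_y = 5850 − 11961.3 × 0.469472 = 234.5 N.

T = 11960 N, A_x = 10560 N, A_y = 234.5 N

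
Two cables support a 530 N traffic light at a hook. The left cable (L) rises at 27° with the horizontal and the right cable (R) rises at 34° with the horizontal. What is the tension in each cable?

ΣF_x = 0: −T_L·cos27° + T_R·cos34° = 0 → T_R = 1.07475·T_L.
ΣF_y = 0: T_L·sin27° + T_R·sin34° = 530.
Substitute: T_L·(0.45399 + 1.07475·0.559193) = 530 → T_L = 502.378 ≈ 502.4 N.
Then T_R = 1.07475 × 502.378 = 539.9 N.

T_L = 502.4 N, T_R = 539.9 N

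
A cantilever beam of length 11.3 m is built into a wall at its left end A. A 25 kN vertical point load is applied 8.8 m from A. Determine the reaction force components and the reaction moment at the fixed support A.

A_x = 0, A_y = 25.00 kN, M_A = 220.0 kN·m

ΣF_x = 0: A_x = 0.
ΣF_y = 0: A_y − 25 = 0 → A_y = 25.00 kN.
ΣM about A: M_A − 25·8.8 = 0 → M_A = 220.0 kN·m.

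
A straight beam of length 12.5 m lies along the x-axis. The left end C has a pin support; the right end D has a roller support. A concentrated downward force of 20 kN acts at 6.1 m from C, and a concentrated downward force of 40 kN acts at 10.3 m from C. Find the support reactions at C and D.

ΣM about C: D_y·12.5 − 20·6.1 − 40·10.3 = 0 → D_y = 534/12.5 = 42.72 kN.
ΣF_y = 0: C_y + 42.72 − 20 − 40 = 0 → C_y = 17.28 kN.
ΣF_x = 0: no horizontal applied forces, so C_x = 0.

C_x = 0, C_y = 17.28 kN, D_y = 42.72 kN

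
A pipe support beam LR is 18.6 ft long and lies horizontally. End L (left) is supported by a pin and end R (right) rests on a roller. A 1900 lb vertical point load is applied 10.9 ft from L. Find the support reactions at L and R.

L_x = 0, L_y = 786.6 lb, R_y = 1113 lb

Moments about L: R_y·18.6 − 1900·10.9 = 0 → R_y = 20710/18.6 = 1113.44 ≈ 1113 lb.
ΣF_y = 0: L_y + 1113.44 − 1900 = 0 → L_y = 786.6 lb.
ΣF_x = 0: no horizontal applied forces, so L_x = 0.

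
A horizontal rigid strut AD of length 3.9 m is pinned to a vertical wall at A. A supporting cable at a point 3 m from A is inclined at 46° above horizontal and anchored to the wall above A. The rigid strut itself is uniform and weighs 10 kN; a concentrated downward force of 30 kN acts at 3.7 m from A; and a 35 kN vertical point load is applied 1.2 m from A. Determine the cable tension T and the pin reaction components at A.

ΣM about A: T·sin46°·3 − 10·1.95 − 30·3.7 − 35·1.2 = 0 → T = 172.5/(3·0.71934) = 79.9344 ≈ 79.93 kN.
ΣF_x = 0: A_x − T·cos46° = 0 → A_x = 79.9344 × 0.694658 = 55.53 kN.
ΣF_y = 0: A_y + T·sin46° − 10 − 30 − 35 = 0 → A_y = 75 − 79.9344 × 0.71934 = 17.50 kN.

T = 79.93 kN, A_x = 55.53 kN, A_y = 17.50 kN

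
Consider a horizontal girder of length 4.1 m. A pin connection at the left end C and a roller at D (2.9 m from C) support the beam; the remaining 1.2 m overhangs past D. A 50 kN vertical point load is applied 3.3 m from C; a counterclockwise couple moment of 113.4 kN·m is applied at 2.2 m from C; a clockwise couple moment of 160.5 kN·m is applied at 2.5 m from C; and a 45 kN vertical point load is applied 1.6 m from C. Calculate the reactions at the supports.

C_x = 0, C_y = -2.966 kN, D_y = 97.97 kN

Taking moments about C: D_y·2.9 − 50·3.3 + 113.4 − 160.5 − 45·1.6 = 0 → D_y = 284.1/2.9 = 97.9655 ≈ 97.97 kN.
ΣF_y = 0: C_y + 97.9655 − 50 − 45 = 0 → C_y = -2.966 kN.
ΣF_x = 0: no horizontal applied forces, so C_x = 0.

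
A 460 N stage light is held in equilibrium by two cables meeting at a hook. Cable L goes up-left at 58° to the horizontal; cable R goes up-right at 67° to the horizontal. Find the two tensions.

T_L = 219.4 N, T_R = 297.6 N

ΣF_x = 0: −T_L·cos58° + T_R·cos67° = 0 → T_R = 1.35622·T_L.
ΣF_y = 0: T_L·sin58° + T_R·sin67° = 460.
Substitute: T_L·(0.848048 + 1.35622·0.920505) = 460 → T_L = 219.418 ≈ 219.4 N.
Then T_R = 1.35622 × 219.418 = 297.6 N.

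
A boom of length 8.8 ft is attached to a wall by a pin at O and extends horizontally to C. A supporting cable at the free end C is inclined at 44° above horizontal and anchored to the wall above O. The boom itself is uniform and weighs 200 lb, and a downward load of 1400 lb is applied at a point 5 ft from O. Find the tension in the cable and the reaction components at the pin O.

ΣM about O: T·sin44°·8.8 − 200·4.4 − 1400·5 = 0 → T = 7880/(8.8·0.694658) = 1289.06 ≈ 1289 lb.
ΣF_x = 0: O_x − T·cos44° = 0 → O_x = 1289.06 × 0.71934 = 927.3 lb.
ΣF_y = 0: O_y + T·sin44° − 200 − 1400 = 0 → O_y = 1600 − 1289.06 × 0.694658 = 704.5 lb.

T = 1289 lb, O_x = 927.3 lb, O_y = 704.5 lb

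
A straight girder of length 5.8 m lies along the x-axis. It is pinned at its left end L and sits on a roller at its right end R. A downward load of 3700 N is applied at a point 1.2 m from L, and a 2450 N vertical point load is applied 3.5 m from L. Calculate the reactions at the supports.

Taking moments about L: R_y·5.8 − 3700·1.2 − 2450·3.5 = 0 → R_y = 13015/5.8 = 2243.97 ≈ 2244 N.
ΣF_y = 0: L_y + 2243.97 − 3700 − 2450 = 0 → L_y = 3906 N.
ΣF_x = 0: no horizontal applied forces, so L_x = 0.

L_x = 0, L_y = 3906 N, R_y = 2244 N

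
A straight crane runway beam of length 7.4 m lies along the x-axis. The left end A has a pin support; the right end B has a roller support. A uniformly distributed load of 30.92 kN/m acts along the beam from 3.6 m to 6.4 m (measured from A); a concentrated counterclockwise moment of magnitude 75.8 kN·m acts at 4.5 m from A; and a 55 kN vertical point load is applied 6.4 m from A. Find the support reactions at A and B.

Resultant of the distributed load: 30.92 × 2.8 = 86.576 kN at 5 m from A.
Moments about A: B_y·7.4 − (30.92·2.8)·5 + 75.8 − 55·6.4 = 0 → B_y = 709.08/7.4 = 95.8216 ≈ 95.82 kN.
ΣF_y = 0: A_y + 95.8216 − 30.92·2.8 − 55 = 0 → A_y = 45.75 kN.
ΣF_x = 0: no horizontal applied forces, so A_x = 0.

A_x = 0, A_y = 45.75 kN, B_y = 95.82 kN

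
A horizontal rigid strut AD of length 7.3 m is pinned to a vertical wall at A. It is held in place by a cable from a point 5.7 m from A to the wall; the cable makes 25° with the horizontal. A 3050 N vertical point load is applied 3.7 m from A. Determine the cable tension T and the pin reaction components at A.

T = 4685 N, A_x = 4246 N, A_y = 1070 N

ΣM about A: T·sin25°·5.7 − 3050·3.7 = 0 → T = 11285/(5.7·0.422618) = 4684.67 ≈ 4685 N.
ΣF_x = 0: A_x − T·cos25° = 0 → A_x = 4684.67 × 0.906308 = 4246 N.
ΣF_y = 0: A_y + T·sin25° − 3050 = 0 → A_y = 3050 − 4684.67 × 0.422618 = 1070 N.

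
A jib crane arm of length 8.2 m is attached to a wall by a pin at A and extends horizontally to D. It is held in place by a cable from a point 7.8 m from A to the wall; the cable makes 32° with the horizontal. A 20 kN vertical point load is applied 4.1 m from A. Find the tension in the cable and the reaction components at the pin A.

ΣM about A: T·sin32°·7.8 − 20·4.1 = 0 → T = 82/(7.8·0.529919) = 19.8385 ≈ 19.84 kN.
ΣF_x = 0: A_x − T·cos32° = 0 → A_x = 19.8385 × 0.848048 = 16.82 kN.
ΣF_y = 0: A_y + T·sin32° − 20 = 0 → A_y = 20 − 19.8385 × 0.529919 = 9.487 kN.

T = 19.84 kN, A_x = 16.82 kN, A_y = 9.487 kN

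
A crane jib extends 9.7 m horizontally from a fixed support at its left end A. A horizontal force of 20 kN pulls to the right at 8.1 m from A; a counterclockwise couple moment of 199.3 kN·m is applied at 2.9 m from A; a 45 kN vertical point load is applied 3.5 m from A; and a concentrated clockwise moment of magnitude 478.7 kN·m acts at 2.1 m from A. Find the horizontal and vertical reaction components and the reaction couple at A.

A_x = -20.00 kN, A_y = 45.00 kN, M_A = 436.9 kN·m

ΣF_x = 0: A_x + 20 = 0 → A_x = -20.00 kN.
ΣF_y = 0: A_y − 45 = 0 → A_y = 45.00 kN.
ΣM about A: M_A + 199.3 − 45·3.5 − 478.7 = 0 → M_A = 436.9 kN·m.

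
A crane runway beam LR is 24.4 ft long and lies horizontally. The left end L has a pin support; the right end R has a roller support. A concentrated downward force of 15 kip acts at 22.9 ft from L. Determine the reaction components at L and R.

L_x = 0, L_y = 0.9221 kip, R_y = 14.08 kip

ΣM about L: R_y·24.4 − 15·22.9 = 0 → R_y = 343.5/24.4 = 14.0779 ≈ 14.08 kip.
ΣF_y = 0: L_y + 14.0779 − 15 = 0 → L_y = 0.9221 kip.
ΣF_x = 0: no horizontal applied forces, so L_x = 0.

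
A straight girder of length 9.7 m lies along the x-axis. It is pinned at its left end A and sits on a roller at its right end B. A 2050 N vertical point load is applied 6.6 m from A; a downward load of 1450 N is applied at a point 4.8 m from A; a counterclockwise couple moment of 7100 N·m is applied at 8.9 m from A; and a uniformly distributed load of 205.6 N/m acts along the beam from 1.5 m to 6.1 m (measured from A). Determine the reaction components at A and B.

A_x = 0, A_y = 2695 N, B_y = 1751 N

Resultant of the distributed load: 205.6 × 4.6 = 945.76 N at 3.8 m from A.
Moments about A: B_y·9.7 − 2050·6.6 − 1450·4.8 + 7100 − (205.6·4.6)·3.8 = 0 → B_y = 16983.888/9.7 = 1750.92 ≈ 1751 N.
ΣF_y = 0: A_y + 1750.92 − 2050 − 1450 − 205.6·4.6 = 0 → A_y = 2695 N.
ΣF_x = 0: no horizontal applied forces, so A_x = 0.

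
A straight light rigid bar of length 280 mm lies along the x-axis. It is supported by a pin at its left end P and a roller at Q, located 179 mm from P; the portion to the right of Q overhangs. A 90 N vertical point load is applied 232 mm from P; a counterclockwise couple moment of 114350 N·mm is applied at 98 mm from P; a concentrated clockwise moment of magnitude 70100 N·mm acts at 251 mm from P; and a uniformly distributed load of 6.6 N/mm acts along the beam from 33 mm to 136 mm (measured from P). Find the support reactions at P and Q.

Resultant of the distributed load: 6.6 × 103 = 679.8 N at 84.5 mm from P.
Moments about P: Q_y·179 − 90·232 + 114350 − 70100 − (6.6·103)·84.5 = 0 → Q_y = 34073.1/179 = 190.353 ≈ 190.4 N.
ΣF_y = 0: P_y + 190.353 − 90 − 6.6·103 = 0 → P_y = 579.4 N.
ΣF_x = 0: no horizontal applied forces, so P_x = 0.

P_x = 0, P_y = 579.4 N, Q_y = 190.4 N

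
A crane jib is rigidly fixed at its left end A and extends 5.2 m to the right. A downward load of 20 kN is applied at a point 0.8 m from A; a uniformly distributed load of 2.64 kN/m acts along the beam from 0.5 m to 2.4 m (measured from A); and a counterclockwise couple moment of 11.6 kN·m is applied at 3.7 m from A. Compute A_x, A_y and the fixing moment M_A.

Resultant of the distributed load: 2.64 × 1.9 = 5.016 kN at 1.45 m from A.
ΣF_x = 0: A_x = 0.
ΣF_y = 0: A_y − 20 − 2.64·1.9 = 0 → A_y = 25.02 kN.
ΣM about A: M_A − 20·0.8 − (2.64·1.9)·1.45 + 11.6 = 0 → M_A = 11.67 kN·m.

A_x = 0, A_y = 25.02 kN, M_A = 11.67 kN·m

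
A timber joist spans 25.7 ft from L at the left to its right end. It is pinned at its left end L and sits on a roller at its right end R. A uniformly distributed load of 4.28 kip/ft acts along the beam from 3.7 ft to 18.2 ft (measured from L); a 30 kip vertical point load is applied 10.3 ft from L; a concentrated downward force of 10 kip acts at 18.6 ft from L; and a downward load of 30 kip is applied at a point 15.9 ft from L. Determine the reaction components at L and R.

L_x = 0, L_y = 67.80 kip, R_y = 64.26 kip

Resultant of the distributed load: 4.28 × 14.5 = 62.06 kip at 10.95 ft from L.
ΣM about L: R_y·25.7 − (4.28·14.5)·10.95 − 30·10.3 − 10·18.6 − 30·15.9 = 0 → R_y = 1651.557/25.7 = 64.2629 ≈ 64.26 kip.
ΣF_y = 0: L_y + 64.2629 − 4.28·14.5 − 30 − 10 − 30 = 0 → L_y = 67.80 kip.
ΣF_x = 0: no horizontal applied forces, so L_x = 0.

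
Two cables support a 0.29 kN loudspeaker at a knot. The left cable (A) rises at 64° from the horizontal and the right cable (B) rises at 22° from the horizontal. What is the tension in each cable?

ΣF_x = 0: −T_A·cos64° + T_B·cos22° = 0 → T_B = 0.472799·T_A.
ΣF_y = 0: T_A·sin64° + T_B·sin22° = 0.29.
Substitute: T_A·(0.898794 + 0.472799·0.374607) = 0.29 → T_A = 0.26954 ≈ 0.2695 kN.
Then T_B = 0.472799 × 0.26954 = 0.1274 kN.

T_A = 0.2695 kN, T_B = 0.1274 kN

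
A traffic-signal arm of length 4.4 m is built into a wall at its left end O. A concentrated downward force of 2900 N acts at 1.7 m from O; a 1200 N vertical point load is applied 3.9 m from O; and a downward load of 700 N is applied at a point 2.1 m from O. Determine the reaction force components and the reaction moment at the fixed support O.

O_x = 0, O_y = 4800 N, M_O = 11080 N·m

ΣF_x = 0: O_x = 0.
ΣF_y = 0: O_y − 2900 − 1200 − 700 = 0 → O_y = 4800 N.
ΣM about O: M_O − 2900·1.7 − 1200·3.9 − 700·2.1 = 0 → M_O = 11080 N·m.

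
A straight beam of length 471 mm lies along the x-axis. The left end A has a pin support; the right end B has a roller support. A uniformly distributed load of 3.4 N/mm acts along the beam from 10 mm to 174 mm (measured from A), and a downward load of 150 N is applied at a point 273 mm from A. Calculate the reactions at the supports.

Resultant of the distributed load: 3.4 × 164 = 557.6 N at 92 mm from A.
Taking moments about A: B_y·471 − (3.4·164)·92 − 150·273 = 0 → B_y = 92249.2/471 = 195.858 ≈ 195.9 N.
ΣF_y = 0: A_y + 195.858 − 3.4·164 − 150 = 0 → A_y = 511.7 N.
ΣF_x = 0: no horizontal applied forces, so A_x = 0.

A_x = 0, A_y = 511.7 N, B_y = 195.9 N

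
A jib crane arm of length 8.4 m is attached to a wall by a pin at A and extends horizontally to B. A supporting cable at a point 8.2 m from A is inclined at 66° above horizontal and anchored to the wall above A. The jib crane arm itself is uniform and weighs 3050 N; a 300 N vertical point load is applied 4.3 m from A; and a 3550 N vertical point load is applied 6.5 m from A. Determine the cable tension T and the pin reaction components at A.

T = 4963 N, A_x = 2018 N, A_y = 2366 N

ΣM about A: T·sin66°·8.2 − 3050·4.2 − 300·4.3 − 3550·6.5 = 0 → T = 37175/(8.2·0.913545) = 4962.58 ≈ 4963 N.
ΣF_x = 0: A_x − T·cos66° = 0 → A_x = 4962.58 × 0.406737 = 2018 N.
ΣF_y = 0: A_y + T·sin66° − 3050 − 300 − 3550 = 0 → A_y = 6900 − 4962.58 × 0.913545 = 2366 N.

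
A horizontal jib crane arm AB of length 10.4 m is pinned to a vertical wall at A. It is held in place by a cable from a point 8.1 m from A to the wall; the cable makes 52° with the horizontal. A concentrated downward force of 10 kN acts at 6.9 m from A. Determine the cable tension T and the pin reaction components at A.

ΣM about A: T·sin52°·8.1 − 10·6.9 = 0 → T = 69/(8.1·0.788011) = 10.8102 ≈ 10.81 kN.
ΣF_x = 0: A_x − T·cos52° = 0 → A_x = 10.8102 × 0.615661 = 6.655 kN.
ΣF_y = 0: A_y + T·sin52° − 10 = 0 → A_y = 10 − 10.8102 × 0.788011 = 1.481 kN.

T = 10.81 kN, A_x = 6.655 kN, A_y = 1.481 kN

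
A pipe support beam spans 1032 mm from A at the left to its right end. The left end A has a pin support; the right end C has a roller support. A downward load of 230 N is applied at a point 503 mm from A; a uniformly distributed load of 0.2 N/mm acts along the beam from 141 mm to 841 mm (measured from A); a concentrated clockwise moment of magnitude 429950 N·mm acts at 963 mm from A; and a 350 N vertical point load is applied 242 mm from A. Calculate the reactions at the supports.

Resultant of the distributed load: 0.2 × 700 = 140 N at 491 mm from A.
Taking moments about A: C_y·1032 − 230·503 − (0.2·700)·491 − 429950 − 350·242 = 0 → C_y = 699080/1032 = 677.403 ≈ 677.4 N.
ΣF_y = 0: A_y + 677.403 − 230 − 0.2·700 − 350 = 0 → A_y = 42.60 N.
ΣF_x = 0: no horizontal applied forces, so A_x = 0.

A_x = 0, A_y = 42.60 N, C_y = 677.4 N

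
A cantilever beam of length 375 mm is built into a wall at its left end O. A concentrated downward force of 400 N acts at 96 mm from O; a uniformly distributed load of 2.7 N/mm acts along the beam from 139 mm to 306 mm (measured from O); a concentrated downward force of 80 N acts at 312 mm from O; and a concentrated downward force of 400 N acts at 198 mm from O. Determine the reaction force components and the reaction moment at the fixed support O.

O_x = 0, O_y = 1331 N, M_O = 242900 N·mm

Resultant of the distributed load: 2.7 × 167 = 450.9 N at 222.5 mm from O.
ΣF_x = 0: O_x = 0.
ΣF_y = 0: O_y − 400 − 2.7·167 − 80 − 400 = 0 → O_y = 1331 N.
ΣM about O: M_O − 400·96 − (2.7·167)·222.5 − 80·312 − 400·198 = 0 → M_O = 242900 N·mm.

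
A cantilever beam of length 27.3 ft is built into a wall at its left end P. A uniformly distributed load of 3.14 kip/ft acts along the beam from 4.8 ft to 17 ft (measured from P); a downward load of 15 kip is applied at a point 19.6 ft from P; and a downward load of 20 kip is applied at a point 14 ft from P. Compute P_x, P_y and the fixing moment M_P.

Resultant of the distributed load: 3.14 × 12.2 = 38.308 kip at 10.9 ft from P.
ΣF_x = 0: P_x = 0.
ΣF_y = 0: P_y − 3.14·12.2 − 15 − 20 = 0 → P_y = 73.31 kip.
ΣM about P: M_P − (3.14·12.2)·10.9 − 15·19.6 − 20·14 = 0 → M_P = 991.6 kip·ft.

P_x = 0, P_y = 73.31 kip, M_P = 991.6 kip·ft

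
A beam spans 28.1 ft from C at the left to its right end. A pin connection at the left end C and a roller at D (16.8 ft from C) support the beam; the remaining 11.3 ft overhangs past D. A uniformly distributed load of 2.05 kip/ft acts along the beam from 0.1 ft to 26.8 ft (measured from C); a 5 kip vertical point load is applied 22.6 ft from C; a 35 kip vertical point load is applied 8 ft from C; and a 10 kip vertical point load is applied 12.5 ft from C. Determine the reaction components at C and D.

Resultant of the distributed load: 2.05 × 26.7 = 54.735 kip at 13.45 ft from C.
Taking moments about C: D_y·16.8 − (2.05·26.7)·13.45 − 5·22.6 − 35·8 − 10·12.5 = 0 → D_y = 1254.18575/16.8 = 74.6539 ≈ 74.65 kip.
ΣF_y = 0: C_y + 74.6539 − 2.05·26.7 − 5 − 35 − 10 = 0 → C_y = 30.08 kip.
ΣF_x = 0: no horizontal applied forces, so C_x = 0.

C_x = 0, C_y = 30.08 kip, D_y = 74.65 kip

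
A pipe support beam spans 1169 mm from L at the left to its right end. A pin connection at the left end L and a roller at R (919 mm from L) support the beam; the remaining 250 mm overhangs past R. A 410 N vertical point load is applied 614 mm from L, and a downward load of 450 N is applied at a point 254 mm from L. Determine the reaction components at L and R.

Moments about L: R_y·919 − 410·614 − 450·254 = 0 → R_y = 366040/919 = 398.303 ≈ 398.3 N.
ΣF_y = 0: L_y + 398.303 − 410 − 450 = 0 → L_y = 461.7 N.
ΣF_x = 0: no horizontal applied forces, so L_x = 0.

L_x = 0, L_y = 461.7 N, R_y = 398.3 N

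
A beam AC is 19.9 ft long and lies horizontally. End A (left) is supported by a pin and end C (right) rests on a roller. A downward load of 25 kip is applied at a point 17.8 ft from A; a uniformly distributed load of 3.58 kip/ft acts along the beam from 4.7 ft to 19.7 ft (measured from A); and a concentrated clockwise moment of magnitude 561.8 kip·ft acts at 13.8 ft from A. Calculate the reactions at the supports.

Resultant of the distributed load: 3.58 × 15 = 53.7 kip at 12.2 ft from A.
Moments about A: C_y·19.9 − 25·17.8 − (3.58·15)·12.2 − 561.8 = 0 → C_y = 1661.94/19.9 = 83.5146 ≈ 83.51 kip.
ΣF_y = 0: A_y + 83.5146 − 25 − 3.58·15 = 0 → A_y = -4.815 kip.
ΣF_x = 0: no horizontal applied forces, so A_x = 0.

A_x = 0, A_y = -4.815 kip, C_y = 83.51 kip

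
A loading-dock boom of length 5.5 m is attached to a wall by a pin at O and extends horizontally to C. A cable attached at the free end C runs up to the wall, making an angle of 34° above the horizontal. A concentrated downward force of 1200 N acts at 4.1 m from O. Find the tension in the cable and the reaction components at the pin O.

ΣM about O: T·sin34°·5.5 − 1200·4.1 = 0 → T = 4920/(5.5·0.559193) = 1599.71 ≈ 1600 N.
ΣF_x = 0: O_x − T·cos34° = 0 → O_x = 1599.71 × 0.829038 = 1326 N.
ΣF_y = 0: O_y + T·sin34° − 1200 = 0 → O_y = 1200 − 1599.71 × 0.559193 = 305.5 N.

T = 1600 N, O_x = 1326 N, O_y = 305.5 N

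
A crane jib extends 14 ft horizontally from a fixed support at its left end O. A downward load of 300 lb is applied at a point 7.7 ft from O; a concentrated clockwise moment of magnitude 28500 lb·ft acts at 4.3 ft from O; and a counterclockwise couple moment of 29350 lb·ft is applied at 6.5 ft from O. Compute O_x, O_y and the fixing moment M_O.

O_x = 0, O_y = 300.0 lb, M_O = 1460 lb·ft

ΣF_x = 0: O_x = 0.
ΣF_y = 0: O_y − 300 = 0 → O_y = 300.0 lb.
ΣM about O: M_O − 300·7.7 − 28500 + 29350 = 0 → M_O = 1460 lb·ft.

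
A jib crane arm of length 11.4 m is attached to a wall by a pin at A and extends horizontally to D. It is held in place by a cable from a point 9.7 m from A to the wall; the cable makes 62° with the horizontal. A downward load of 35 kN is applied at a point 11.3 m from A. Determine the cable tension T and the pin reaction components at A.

ΣM about A: T·sin62°·9.7 − 35·11.3 = 0 → T = 395.5/(9.7·0.882948) = 46.1785 ≈ 46.18 kN.
ΣF_x = 0: A_x − T·cos62° = 0 → A_x = 46.1785 × 0.469472 = 21.68 kN.
ΣF_y = 0: A_y + T·sin62° − 35 = 0 → A_y = 35 − 46.1785 × 0.882948 = -5.773 kN.

T = 46.18 kN, A_x = 21.68 kN, A_y = -5.773 kN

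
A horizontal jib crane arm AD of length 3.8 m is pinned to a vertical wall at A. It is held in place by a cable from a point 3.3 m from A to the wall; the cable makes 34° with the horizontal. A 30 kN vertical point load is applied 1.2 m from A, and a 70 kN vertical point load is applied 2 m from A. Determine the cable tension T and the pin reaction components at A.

T = 95.38 kN, A_x = 79.07 kN, A_y = 46.67 kN

ΣM about A: T·sin34°·3.3 − 30·1.2 − 70·2 = 0 → T = 176/(3.3·0.559193) = 95.3755 ≈ 95.38 kN.
ΣF_x = 0: A_x − T·cos34° = 0 → A_x = 95.3755 × 0.829038 = 79.07 kN.
ΣF_y = 0: A_y + T·sin34° − 30 − 70 = 0 → A_y = 100 − 95.3755 × 0.559193 = 46.67 kN.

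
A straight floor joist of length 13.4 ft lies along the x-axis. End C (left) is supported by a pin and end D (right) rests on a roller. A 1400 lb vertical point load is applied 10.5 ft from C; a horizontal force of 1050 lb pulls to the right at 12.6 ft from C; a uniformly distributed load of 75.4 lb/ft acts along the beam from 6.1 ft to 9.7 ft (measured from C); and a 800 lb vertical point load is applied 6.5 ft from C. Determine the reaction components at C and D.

Resultant of the distributed load: 75.4 × 3.6 = 271.44 lb at 7.9 ft from C.
ΣM about C: D_y·13.4 − 1400·10.5 − (75.4·3.6)·7.9 − 800·6.5 = 0 → D_y = 22044.376/13.4 = 1645.1 ≈ 1645 lb.
ΣF_y = 0: C_y + 1645.1 − 1400 − 75.4·3.6 − 800 = 0 → C_y = 826.3 lb.
ΣF_x = 0: C_x + 1050 = 0 → C_x = -1050 lb.

C_x = -1050 lb, C_y = 826.3 lb, D_y = 1645 lb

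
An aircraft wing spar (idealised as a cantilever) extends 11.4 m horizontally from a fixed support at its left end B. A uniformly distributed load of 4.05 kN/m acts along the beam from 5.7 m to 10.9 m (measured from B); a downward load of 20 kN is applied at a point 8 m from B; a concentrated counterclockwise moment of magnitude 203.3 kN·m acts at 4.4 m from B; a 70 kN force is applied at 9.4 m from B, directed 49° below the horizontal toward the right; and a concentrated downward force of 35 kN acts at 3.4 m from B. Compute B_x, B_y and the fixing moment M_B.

Resultant of the distributed load: 4.05 × 5.2 = 21.06 kN at 8.3 m from B.
ΣF_x = 0: B_x + 70·cos49° = 0 → B_x = -45.92 kN.
ΣF_y = 0: B_y − 4.05·5.2 − 20 − 70·sin49° − 35 = 0 → B_y = 128.9 kN.
ΣM about B: M_B − (4.05·5.2)·8.3 − 20·8 + 203.3 − 70·sin49°·9.4 − 35·3.4 = 0 → M_B = 747.1 kN·m.

B_x = -45.92 kN, B_y = 128.9 kN, M_B = 747.1 kN·m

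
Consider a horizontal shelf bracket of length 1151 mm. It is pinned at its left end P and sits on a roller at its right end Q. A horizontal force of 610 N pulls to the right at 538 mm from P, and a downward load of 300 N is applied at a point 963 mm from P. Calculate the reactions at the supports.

Taking moments about P: Q_y·1151 − 300·963 = 0 → Q_y = 288900/1151 = 250.999 ≈ 251.0 N.
ΣF_y = 0: P_y + 250.999 − 300 = 0 → P_y = 49.00 N.
ΣF_x = 0: P_x + 610 = 0 → P_x = -610.0 N.

P_x = -610.0 N, P_y = 49.00 N, Q_y = 251.0 N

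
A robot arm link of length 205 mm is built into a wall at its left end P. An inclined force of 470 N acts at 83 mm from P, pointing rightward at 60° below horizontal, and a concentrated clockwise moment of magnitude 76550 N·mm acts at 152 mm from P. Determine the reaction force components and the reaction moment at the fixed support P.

P_x = -235.0 N, P_y = 407.0 N, M_P = 110300 N·mm

ΣF_x = 0: P_x + 470·cos60° = 0 → P_x = -235.0 N.
ΣF_y = 0: P_y − 470·sin60° = 0 → P_y = 407.0 N.
ΣM about P: M_P − 470·sin60°·83 − 76550 = 0 → M_P = 110300 N·mm.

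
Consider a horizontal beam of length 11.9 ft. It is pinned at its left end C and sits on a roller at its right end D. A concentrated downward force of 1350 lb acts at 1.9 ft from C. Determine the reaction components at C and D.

Taking moments about C: D_y·11.9 − 1350·1.9 = 0 → D_y = 2565/11.9 = 215.546 ≈ 215.5 lb.
ΣF_y = 0: C_y + 215.546 − 1350 = 0 → C_y = 1134 lb.
ΣF_x = 0: no horizontal applied forces, so C_x = 0.

C_x = 0, C_y = 1134 lb, D_y = 215.5 lb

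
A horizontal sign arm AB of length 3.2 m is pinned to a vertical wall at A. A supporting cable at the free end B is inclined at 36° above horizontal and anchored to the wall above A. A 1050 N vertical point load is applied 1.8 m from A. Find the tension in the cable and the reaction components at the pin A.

ΣM about A: T·sin36°·3.2 − 1050·1.8 = 0 → T = 1890/(3.2·0.587785) = 1004.83 ≈ 1005 N.
ΣF_x = 0: A_x − T·cos36° = 0 → A_x = 1004.83 × 0.809017 = 812.9 N.
ΣF_y = 0: A_y + T·sin36° − 1050 = 0 → A_y = 1050 − 1004.83 × 0.587785 = 459.4 N.

T = 1005 N, A_x = 812.9 N, A_y = 459.4 N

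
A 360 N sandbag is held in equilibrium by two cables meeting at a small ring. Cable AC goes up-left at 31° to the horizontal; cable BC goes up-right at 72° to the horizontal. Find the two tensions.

ΣF_x = 0: −T_AC·cos31° + T_BC·cos72° = 0 → T_BC = 2.77385·T_AC.
ΣF_y = 0: T_AC·sin31° + T_BC·sin72° = 360.
Substitute: T_AC·(0.515038 + 2.77385·0.951057) = 360 → T_AC = 114.172 ≈ 114.2 N.
Then T_BC = 2.77385 × 114.172 = 316.7 N.

T_AC = 114.2 N, T_BC = 316.7 N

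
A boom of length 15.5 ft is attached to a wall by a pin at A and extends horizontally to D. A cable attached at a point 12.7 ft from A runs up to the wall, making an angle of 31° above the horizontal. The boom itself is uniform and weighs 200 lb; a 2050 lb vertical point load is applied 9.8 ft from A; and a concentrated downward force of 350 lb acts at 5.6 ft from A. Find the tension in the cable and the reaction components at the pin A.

ΣM about A: T·sin31°·12.7 − 200·7.75 − 2050·9.8 − 350·5.6 = 0 → T = 23600/(12.7·0.515038) = 3608.02 ≈ 3608 lb.
ΣF_x = 0: A_x − T·cos31° = 0 → A_x = 3608.02 × 0.857167 = 3093 lb.
ΣF_y = 0: A_y + T·sin31° − 200 − 2050 − 350 = 0 → A_y = 2600 − 3608.02 × 0.515038 = 741.7 lb.

T = 3608 lb, A_x = 3093 lb, A_y = 741.7 lb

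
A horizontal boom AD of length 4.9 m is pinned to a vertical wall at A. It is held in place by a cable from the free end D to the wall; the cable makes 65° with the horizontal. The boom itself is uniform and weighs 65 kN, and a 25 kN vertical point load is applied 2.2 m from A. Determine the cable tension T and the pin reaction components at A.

T = 48.24 kN, A_x = 20.39 kN, A_y = 46.28 kN

ΣM about A: T·sin65°·4.9 − 65·2.45 − 25·2.2 = 0 → T = 214.25/(4.9·0.906308) = 48.2446 ≈ 48.24 kN.
ΣF_x = 0: A_x − T·cos65° = 0 → A_x = 48.2446 × 0.422618 = 20.39 kN.
ΣF_y = 0: A_y + T·sin65° − 65 − 25 = 0 → A_y = 90 − 48.2446 × 0.906308 = 46.28 kN.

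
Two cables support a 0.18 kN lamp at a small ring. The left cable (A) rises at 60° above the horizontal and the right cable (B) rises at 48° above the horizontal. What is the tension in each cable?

T_A = 0.1266 kN, T_B = 0.09463 kN

ΣF_x = 0: −T_A·cos60° + T_B·cos48° = 0 → T_B = 0.747238·T_A.
ΣF_y = 0: T_A·sin60° + T_B·sin48° = 0.18.
Substitute: T_A·(0.866025 + 0.747238·0.743145) = 0.18 → T_A = 0.126642 ≈ 0.1266 kN.
Then T_B = 0.747238 × 0.126642 = 0.09463 kN.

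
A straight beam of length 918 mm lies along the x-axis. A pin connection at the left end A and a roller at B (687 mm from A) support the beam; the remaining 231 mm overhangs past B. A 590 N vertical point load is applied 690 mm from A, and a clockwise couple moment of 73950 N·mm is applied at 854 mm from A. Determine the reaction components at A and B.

ΣM about A: B_y·687 − 590·690 − 73950 = 0 → B_y = 481050/687 = 700.218 ≈ 700.2 N.
ΣF_y = 0: A_y + 700.218 − 590 = 0 → A_y = -110.2 N.
ΣF_x = 0: no horizontal applied forces, so A_x = 0.

A_x = 0, A_y = -110.2 N, B_y = 700.2 N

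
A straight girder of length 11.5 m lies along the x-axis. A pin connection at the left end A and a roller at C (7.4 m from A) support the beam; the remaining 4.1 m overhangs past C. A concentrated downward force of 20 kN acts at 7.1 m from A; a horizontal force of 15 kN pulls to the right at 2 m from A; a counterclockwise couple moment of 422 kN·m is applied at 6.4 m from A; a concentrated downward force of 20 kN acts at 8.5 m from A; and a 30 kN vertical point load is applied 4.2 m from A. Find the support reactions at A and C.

A_x = -15.00 kN, A_y = 67.84 kN, C_y = 2.162 kN

Taking moments about A: C_y·7.4 − 20·7.1 + 422 − 20·8.5 − 30·4.2 = 0 → C_y = 16/7.4 = 2.16216 ≈ 2.162 kN.
ΣF_y = 0: A_y + 2.16216 − 20 − 20 − 30 = 0 → A_y = 67.84 kN.
ΣF_x = 0: A_x + 15 = 0 → A_x = -15.00 kN.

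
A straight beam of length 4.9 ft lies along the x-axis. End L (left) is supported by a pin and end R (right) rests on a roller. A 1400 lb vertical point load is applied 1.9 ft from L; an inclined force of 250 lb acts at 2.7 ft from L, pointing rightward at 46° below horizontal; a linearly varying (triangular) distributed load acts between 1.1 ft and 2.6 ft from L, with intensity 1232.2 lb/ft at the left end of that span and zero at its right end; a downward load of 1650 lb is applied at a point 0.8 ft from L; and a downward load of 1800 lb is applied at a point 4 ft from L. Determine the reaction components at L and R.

L_x = -173.7 lb, L_y = 3271 lb, R_y = 2682 lb

Resultant of the triangular load: ½ × 1232.2 × 1.5 = 924.15 lb, acting at 1.6 ft from L (one-third of the span from the peak).
ΣM about L: R_y·4.9 − 1400·1.9 − 250·sin46°·2.7 − (½·1232.2·1.5)·1.6 − 1650·0.8 − 1800·4 = 0 → R_y = 13144.2/4.9 = 2682.49 ≈ 2682 lb.
ΣF_y = 0: L_y + 2682.49 − 1400 − 250·sin46° − ½·1232.2·1.5 − 1650 − 1800 = 0 → L_y = 3271 lb.
ΣF_x = 0: L_x + 250·cos46° = 0 → L_x = -173.7 lb.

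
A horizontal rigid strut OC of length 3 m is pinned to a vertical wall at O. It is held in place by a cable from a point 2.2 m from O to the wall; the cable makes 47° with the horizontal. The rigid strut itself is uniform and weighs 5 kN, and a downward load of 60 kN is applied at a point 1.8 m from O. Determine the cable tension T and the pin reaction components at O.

T = 71.78 kN, O_x = 48.96 kN, O_y = 12.50 kN

ΣM about O: T·sin47°·2.2 − 5·1.5 − 60·1.8 = 0 → T = 115.5/(2.2·0.731354) = 71.7847 ≈ 71.78 kN.
ΣF_x = 0: O_x − T·cos47° = 0 → O_x = 71.7847 × 0.681998 = 48.96 kN.
ΣF_y = 0: O_y + T·sin47° − 5 − 60 = 0 → O_y = 65 − 71.7847 × 0.731354 = 12.50 kN.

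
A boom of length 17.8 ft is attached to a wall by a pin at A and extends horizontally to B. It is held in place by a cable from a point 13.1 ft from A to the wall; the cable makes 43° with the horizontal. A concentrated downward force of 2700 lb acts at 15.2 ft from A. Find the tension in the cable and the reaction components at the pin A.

T = 4594 lb, A_x = 3360 lb, A_y = -432.8 lb

ΣM about A: T·sin43°·13.1 − 2700·15.2 = 0 → T = 41040/(13.1·0.681998) = 4593.6 ≈ 4594 lb.
ΣF_x = 0: A_x − T·cos43° = 0 → A_x = 4593.6 × 0.731354 = 3360 lb.
ΣF_y = 0: A_y + T·sin43° − 2700 = 0 → A_y = 2700 − 4593.6 × 0.681998 = -432.8 lb.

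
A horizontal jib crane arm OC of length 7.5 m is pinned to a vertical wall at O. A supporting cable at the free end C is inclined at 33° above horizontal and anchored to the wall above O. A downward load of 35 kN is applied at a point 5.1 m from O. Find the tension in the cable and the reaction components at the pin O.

T = 43.70 kN, O_x = 36.65 kN, O_y = 11.20 kN

ΣM about O: T·sin33°·7.5 − 35·5.1 = 0 → T = 178.5/(7.5·0.544639) = 43.6987 ≈ 43.70 kN.
ΣF_x = 0: O_x − T·cos33° = 0 → O_x = 43.6987 × 0.838671 = 36.65 kN.
ΣF_y = 0: O_y + T·sin33° − 35 = 0 → O_y = 35 − 43.6987 × 0.544639 = 11.20 kN.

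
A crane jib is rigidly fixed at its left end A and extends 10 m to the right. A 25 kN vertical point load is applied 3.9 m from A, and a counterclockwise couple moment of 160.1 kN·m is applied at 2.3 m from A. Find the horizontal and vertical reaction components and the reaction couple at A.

ΣF_x = 0: A_x = 0.
ΣF_y = 0: A_y − 25 = 0 → A_y = 25.00 kN.
ΣM about A: M_A − 25·3.9 + 160.1 = 0 → M_A = -62.60 kN·m.

A_x = 0, A_y = 25.00 kN, M_A = -62.60 kN·m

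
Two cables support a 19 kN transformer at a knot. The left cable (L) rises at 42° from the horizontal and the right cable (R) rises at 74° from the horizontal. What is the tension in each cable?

T_L = 5.827 kN, T_R = 15.71 kN

ΣF_x = 0: −T_L·cos42° + T_R·cos74° = 0 → T_R = 2.6961·T_L.
ΣF_y = 0: T_L·sin42° + T_R·sin74° = 19.
Substitute: T_L·(0.669131 + 2.6961·0.961262) = 19 → T_L = 5.82681 ≈ 5.827 kN.
Then T_R = 2.6961 × 5.82681 = 15.71 kN.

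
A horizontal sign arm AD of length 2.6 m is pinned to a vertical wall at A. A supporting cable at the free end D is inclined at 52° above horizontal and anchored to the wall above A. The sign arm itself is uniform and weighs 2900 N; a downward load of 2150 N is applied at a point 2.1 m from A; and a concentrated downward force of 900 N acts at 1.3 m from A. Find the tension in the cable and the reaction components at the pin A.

ΣM about A: T·sin52°·2.6 − 2900·1.3 − 2150·2.1 − 900·1.3 = 0 → T = 9455/(2.6·0.788011) = 4614.83 ≈ 4615 N.
ΣF_x = 0: A_x − T·cos52° = 0 → A_x = 4614.83 × 0.615661 = 2841 N.
ΣF_y = 0: A_y + T·sin52° − 2900 − 2150 − 900 = 0 → A_y = 5950 − 4614.83 × 0.788011 = 2313 N.

T = 4615 N, A_x = 2841 N, A_y = 2313 N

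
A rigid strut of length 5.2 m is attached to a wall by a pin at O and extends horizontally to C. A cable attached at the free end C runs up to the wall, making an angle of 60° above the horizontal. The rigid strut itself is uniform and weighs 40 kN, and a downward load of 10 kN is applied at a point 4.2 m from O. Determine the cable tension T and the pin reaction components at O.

T = 32.42 kN, O_x = 16.21 kN, O_y = 21.92 kN

ΣM about O: T·sin60°·5.2 − 40·2.6 − 10·4.2 = 0 → T = 146/(5.2·0.866025) = 32.4205 ≈ 32.42 kN.
ΣF_x = 0: O_x − T·cos60° = 0 → O_x = 32.4205 × 0.5 = 16.21 kN.
ΣF_y = 0: O_y + T·sin60° − 40 − 10 = 0 → O_y = 50 − 32.4205 × 0.866025 = 21.92 kN.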